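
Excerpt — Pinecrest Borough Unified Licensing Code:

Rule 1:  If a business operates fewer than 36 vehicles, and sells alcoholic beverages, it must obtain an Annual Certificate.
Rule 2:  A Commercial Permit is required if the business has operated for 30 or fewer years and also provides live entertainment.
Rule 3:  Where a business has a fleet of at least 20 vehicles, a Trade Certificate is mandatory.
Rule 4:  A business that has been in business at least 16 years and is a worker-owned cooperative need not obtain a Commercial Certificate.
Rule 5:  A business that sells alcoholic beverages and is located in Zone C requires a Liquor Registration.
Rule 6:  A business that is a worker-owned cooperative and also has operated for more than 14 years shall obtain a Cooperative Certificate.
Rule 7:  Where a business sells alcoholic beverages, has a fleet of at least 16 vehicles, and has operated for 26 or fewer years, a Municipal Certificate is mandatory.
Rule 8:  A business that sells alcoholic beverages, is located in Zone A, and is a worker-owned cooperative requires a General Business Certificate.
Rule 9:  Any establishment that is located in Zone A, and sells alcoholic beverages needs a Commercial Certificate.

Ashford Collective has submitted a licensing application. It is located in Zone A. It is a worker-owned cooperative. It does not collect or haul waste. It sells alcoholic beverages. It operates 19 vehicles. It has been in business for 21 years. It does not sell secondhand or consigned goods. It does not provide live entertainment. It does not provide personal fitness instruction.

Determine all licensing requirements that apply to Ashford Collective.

Rule 1: vehicles 19 < 36; sells alcoholic beverages → Annual Certificate required.
Rule 2: years in business 21 ≤ 30; does not provide live entertainment → Commercial Permit not required.
Rule 3: vehicles 19 < 20 → Trade Certificate not required.
Rule 4: years in business 21 ≥ 16; is a worker-owned cooperative → exempt from Commercial Certificate.
Rule 5: sells alcoholic beverages; is located in Zone A (not: is located in Zone C) → Liquor Registration not required.
Rule 6: is a worker-owned cooperative; years in business 21 > 14 → Cooperative Certificate required.
Rule 7: sells alcoholic beverages; vehicles 19 ≥ 16; years in business 21 ≤ 26 → Municipal Certificate required.
Rule 8: sells alcoholic beverages; is located in Zone A; is a worker-owned cooperative → General Business Certificate required.
Rule 9: is located in Zone A; sells alcoholic beverages → Commercial Certificate required.

Annual Certificate, Cooperative Certificate, General Business Certificate, Municipal Certificate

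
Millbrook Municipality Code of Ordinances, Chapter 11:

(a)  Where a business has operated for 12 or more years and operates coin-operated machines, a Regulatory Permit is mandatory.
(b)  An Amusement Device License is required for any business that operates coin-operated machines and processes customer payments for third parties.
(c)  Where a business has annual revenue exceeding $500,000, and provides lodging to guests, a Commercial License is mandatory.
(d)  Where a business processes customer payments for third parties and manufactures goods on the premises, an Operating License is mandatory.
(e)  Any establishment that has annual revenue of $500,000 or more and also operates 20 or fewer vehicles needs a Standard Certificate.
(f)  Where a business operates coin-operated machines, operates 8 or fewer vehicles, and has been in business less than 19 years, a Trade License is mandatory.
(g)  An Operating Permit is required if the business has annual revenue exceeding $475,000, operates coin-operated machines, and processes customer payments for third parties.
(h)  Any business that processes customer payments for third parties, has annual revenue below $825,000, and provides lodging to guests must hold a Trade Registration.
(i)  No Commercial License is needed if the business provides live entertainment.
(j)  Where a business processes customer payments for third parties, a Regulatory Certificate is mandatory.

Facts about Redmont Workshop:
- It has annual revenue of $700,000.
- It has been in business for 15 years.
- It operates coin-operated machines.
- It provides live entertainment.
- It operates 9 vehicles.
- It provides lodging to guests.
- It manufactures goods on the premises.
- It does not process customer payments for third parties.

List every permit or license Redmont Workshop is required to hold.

Regulatory Permit, Standard Certificate

(a) years in business 15 ≥ 12; operates coin-operated machines → Regulatory Permit required.
(b) operates coin-operated machines; does not process customer payments for third parties → Amusement Device License not required.
(c) revenue $700,000 > $500,000; provides lodging to guests → Commercial License required.
(d) does not process customer payments for third parties; manufactures goods on the premises → Operating License not required.
(e) revenue $700,000 ≥ $500,000; vehicles 9 ≤ 20 → Standard Certificate required.
(f) operates coin-operated machines; vehicles 9 > 8; years in business 15 < 19 → Trade License not required.
(g) revenue $700,000 > $475,000; operates coin-operated machines; does not process customer payments for third parties → Operating Permit not required.
(h) does not process customer payments for third parties; revenue $700,000 < $825,000; provides lodging to guests → Trade Registration not required.
(i) provides live entertainment → exempt from Commercial License.
(j) does not process customer payments for third parties → Regulatory Certificate not required.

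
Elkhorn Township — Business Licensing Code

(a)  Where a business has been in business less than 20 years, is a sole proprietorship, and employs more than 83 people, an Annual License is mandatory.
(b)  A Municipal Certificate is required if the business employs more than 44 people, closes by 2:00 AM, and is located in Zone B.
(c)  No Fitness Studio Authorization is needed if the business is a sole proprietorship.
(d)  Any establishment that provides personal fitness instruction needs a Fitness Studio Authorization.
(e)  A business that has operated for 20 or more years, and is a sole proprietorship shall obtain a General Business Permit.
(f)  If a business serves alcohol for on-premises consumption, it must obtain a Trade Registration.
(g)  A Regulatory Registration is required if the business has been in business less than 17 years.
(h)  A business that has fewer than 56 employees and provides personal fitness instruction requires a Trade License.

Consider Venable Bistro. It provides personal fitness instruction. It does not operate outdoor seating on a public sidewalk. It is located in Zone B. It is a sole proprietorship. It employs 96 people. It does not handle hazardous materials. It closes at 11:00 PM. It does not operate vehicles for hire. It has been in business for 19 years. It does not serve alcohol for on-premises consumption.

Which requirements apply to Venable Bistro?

Annual License, Municipal Certificate

(a) years in business 19 < 20; is a sole proprietorship; employees 96 > 83 → Annual License required.
(b) employees 96 > 44; closes 11:00 PM, at/before 2:00 AM; is located in Zone B → Municipal Certificate required.
(c) is a sole proprietorship → exempt from Fitness Studio Authorization.
(d) provides personal fitness instruction → Fitness Studio Authorization required.
(e) years in business 19 < 20; is a sole proprietorship → General Business Permit not required.
(f) does not serve alcohol for on-premises consumption → Trade Registration not required.
(g) years in business 19 ≥ 17 → Regulatory Registration not required.
(h) employees 96 ≥ 56; provides personal fitness instruction → Trade License not required.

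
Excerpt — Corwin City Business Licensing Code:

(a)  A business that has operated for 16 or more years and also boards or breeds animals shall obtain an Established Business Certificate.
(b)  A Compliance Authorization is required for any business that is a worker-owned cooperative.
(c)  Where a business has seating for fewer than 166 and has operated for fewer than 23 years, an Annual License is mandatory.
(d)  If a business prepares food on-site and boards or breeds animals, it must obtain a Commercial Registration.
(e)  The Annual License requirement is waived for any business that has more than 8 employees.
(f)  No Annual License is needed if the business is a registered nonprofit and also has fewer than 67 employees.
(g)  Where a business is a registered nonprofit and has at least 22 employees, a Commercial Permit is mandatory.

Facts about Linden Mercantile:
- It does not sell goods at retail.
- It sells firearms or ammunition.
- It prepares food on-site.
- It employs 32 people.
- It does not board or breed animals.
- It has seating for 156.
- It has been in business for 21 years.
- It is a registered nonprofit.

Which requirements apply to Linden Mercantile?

(a) years in business 21 ≥ 16; does not board or breed animals → Established Business Certificate not required.
(b) is a registered nonprofit (not: is a worker-owned cooperative) → Compliance Authorization not required.
(c) seating 156 < 166; years in business 21 < 23 → Annual License required.
(d) prepares food on-site; does not board or breed animals → Commercial Registration not required.
(e) employees 32 > 8 → exempt from Annual License.
(f) is a registered nonprofit; employees 32 < 67 → exempt from Annual License.
(g) is a registered nonprofit; employees 32 ≥ 22 → Commercial Permit required.

Commercial Permit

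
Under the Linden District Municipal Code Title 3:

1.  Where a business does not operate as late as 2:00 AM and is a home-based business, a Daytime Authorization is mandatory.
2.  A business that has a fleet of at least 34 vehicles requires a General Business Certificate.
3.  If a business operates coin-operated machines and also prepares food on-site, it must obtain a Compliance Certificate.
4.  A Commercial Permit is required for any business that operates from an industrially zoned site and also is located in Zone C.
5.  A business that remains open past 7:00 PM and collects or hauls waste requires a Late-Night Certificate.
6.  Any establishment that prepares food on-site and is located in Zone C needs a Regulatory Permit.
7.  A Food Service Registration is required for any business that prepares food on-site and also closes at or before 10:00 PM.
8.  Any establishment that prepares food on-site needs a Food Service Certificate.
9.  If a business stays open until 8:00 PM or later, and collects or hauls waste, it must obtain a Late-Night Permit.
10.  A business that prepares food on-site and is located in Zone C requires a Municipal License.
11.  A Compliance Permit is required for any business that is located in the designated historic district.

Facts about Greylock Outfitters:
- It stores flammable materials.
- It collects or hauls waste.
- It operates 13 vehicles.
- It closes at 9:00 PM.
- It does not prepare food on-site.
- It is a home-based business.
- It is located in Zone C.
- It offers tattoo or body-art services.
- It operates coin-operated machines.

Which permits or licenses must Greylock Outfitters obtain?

Daytime Authorization, Late-Night Certificate, Late-Night Permit

1. closes 9:00 PM, at/before 2:00 AM; is a home-based business → Daytime Authorization required.
2. vehicles 13 < 34 → General Business Certificate not required.
3. operates coin-operated machines; does not prepare food on-site → Compliance Certificate not required.
4. is a home-based business (not: operates from an industrially zoned site); is located in Zone C → Commercial Permit not required.
5. closes 9:00 PM, after 7:00 PM; collects or hauls waste → Late-Night Certificate required.
6. does not prepare food on-site; is located in Zone C → Regulatory Permit not required.
7. does not prepare food on-site; closes 9:00 PM, at/before 10:00 PM → Food Service Registration not required.
8. does not prepare food on-site → Food Service Certificate not required.
9. closes 9:00 PM, after 8:00 PM; collects or hauls waste → Late-Night Permit required.
10. does not prepare food on-site; is located in Zone C → Municipal License not required.
11. is located in Zone C (not: is located in the designated historic district) → Compliance Permit not required.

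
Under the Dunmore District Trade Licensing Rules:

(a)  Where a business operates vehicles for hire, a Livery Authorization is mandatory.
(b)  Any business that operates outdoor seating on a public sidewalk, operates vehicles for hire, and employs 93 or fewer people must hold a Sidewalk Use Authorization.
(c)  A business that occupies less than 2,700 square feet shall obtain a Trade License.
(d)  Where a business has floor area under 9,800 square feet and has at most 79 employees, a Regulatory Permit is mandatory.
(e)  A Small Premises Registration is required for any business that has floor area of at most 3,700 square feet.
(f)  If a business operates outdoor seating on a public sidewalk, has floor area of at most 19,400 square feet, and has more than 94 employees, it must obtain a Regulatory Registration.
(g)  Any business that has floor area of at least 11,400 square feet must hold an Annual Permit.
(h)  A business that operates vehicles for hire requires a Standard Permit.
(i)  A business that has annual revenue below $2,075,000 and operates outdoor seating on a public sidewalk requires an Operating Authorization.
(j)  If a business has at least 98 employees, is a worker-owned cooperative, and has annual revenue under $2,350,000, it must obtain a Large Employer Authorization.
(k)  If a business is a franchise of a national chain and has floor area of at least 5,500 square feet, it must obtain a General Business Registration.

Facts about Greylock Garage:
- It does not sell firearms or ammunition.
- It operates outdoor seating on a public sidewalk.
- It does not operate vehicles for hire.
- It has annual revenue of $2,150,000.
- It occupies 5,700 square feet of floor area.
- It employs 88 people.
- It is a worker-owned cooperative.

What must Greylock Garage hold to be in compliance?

None

(a) does not operate vehicles for hire → Livery Authorization not required.
(b) operates outdoor seating on a public sidewalk; does not operate vehicles for hire; employees 88 ≤ 93 → Sidewalk Use Authorization not required.
(c) floor area 5,700 square feet ≥ 2,700 square feet → Trade License not required.
(d) floor area 5,700 square feet < 9,800 square feet; employees 88 > 79 → Regulatory Permit not required.
(e) floor area 5,700 square feet > 3,700 square feet → Small Premises Registration not required.
(f) operates outdoor seating on a public sidewalk; floor area 5,700 square feet ≤ 19,400 square feet; employees 88 ≤ 94 → Regulatory Registration not required.
(g) floor area 5,700 square feet < 11,400 square feet → Annual Permit not required.
(h) does not operate vehicles for hire → Standard Permit not required.
(i) revenue $2,150,000 ≥ $2,075,000; operates outdoor seating on a public sidewalk → Operating Authorization not required.
(j) employees 88 < 98; is a worker-owned cooperative; revenue $2,150,000 < $2,350,000 → Large Employer Authorization not required.
(k) is a worker-owned cooperative (not: is a franchise of a national chain); floor area 5,700 square feet ≥ 5,500 square feet → General Business Registration not required.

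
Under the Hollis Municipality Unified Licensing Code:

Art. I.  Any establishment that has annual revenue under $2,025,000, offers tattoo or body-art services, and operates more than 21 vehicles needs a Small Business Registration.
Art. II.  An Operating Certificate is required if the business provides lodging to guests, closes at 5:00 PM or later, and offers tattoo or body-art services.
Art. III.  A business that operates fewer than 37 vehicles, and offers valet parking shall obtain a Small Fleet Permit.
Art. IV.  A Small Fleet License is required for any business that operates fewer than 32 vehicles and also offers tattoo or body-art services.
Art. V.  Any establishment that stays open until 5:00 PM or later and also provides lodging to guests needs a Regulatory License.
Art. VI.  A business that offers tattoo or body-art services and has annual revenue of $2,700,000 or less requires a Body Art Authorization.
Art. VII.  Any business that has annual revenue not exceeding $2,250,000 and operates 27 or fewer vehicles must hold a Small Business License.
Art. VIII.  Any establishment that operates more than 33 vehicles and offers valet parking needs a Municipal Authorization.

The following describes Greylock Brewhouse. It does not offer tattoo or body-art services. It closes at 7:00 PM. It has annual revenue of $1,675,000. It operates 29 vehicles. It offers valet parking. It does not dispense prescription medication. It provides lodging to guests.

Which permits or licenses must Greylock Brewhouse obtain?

Art. I. revenue $1,675,000 < $2,025,000; does not offer tattoo or body-art services; vehicles 29 > 21 → Small Business Registration not required.
Art. II. provides lodging to guests; closes 7:00 PM, after 5:00 PM; does not offer tattoo or body-art services → Operating Certificate not required.
Art. III. vehicles 29 < 37; offers valet parking → Small Fleet Permit required.
Art. IV. vehicles 29 < 32; does not offer tattoo or body-art services → Small Fleet License not required.
Art. V. closes 7:00 PM, after 5:00 PM; provides lodging to guests → Regulatory License required.
Art. VI. does not offer tattoo or body-art services; revenue $1,675,000 ≤ $2,700,000 → Body Art Authorization not required.
Art. VII. revenue $1,675,000 ≤ $2,250,000; vehicles 29 > 27 → Small Business License not required.
Art. VIII. vehicles 29 ≤ 33; offers valet parking → Municipal Authorization not required.

Regulatory License, Small Fleet Permit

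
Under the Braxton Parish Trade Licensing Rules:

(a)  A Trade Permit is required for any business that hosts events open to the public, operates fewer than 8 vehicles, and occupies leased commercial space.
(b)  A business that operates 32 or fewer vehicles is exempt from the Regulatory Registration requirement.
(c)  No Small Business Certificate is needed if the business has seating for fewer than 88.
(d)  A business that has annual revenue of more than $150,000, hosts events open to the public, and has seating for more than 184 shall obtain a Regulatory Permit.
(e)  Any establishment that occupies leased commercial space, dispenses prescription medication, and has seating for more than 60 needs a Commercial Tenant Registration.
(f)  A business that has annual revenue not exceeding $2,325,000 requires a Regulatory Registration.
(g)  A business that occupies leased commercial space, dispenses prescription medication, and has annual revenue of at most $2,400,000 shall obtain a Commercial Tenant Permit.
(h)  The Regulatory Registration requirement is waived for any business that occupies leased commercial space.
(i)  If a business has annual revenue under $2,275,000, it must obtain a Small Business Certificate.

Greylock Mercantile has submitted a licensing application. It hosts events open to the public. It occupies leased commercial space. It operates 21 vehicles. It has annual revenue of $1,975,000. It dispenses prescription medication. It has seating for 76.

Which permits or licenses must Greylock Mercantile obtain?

(a) hosts events open to the public; vehicles 21 ≥ 8; occupies leased commercial space → Trade Permit not required.
(b) vehicles 21 ≤ 32 → exempt from Regulatory Registration.
(c) seating 76 < 88 → exempt from Small Business Certificate.
(d) revenue $1,975,000 > $150,000; hosts events open to the public; seating 76 ≤ 184 → Regulatory Permit not required.
(e) occupies leased commercial space; dispenses prescription medication; seating 76 > 60 → Commercial Tenant Registration required.
(f) revenue $1,975,000 ≤ $2,325,000 → Regulatory Registration required.
(g) occupies leased commercial space; dispenses prescription medication; revenue $1,975,000 ≤ $2,400,000 → Commercial Tenant Permit required.
(h) occupies leased commercial space → exempt from Regulatory Registration.
(i) revenue $1,975,000 < $2,275,000 → Small Business Certificate required.

Commercial Tenant Permit, Commercial Tenant Registration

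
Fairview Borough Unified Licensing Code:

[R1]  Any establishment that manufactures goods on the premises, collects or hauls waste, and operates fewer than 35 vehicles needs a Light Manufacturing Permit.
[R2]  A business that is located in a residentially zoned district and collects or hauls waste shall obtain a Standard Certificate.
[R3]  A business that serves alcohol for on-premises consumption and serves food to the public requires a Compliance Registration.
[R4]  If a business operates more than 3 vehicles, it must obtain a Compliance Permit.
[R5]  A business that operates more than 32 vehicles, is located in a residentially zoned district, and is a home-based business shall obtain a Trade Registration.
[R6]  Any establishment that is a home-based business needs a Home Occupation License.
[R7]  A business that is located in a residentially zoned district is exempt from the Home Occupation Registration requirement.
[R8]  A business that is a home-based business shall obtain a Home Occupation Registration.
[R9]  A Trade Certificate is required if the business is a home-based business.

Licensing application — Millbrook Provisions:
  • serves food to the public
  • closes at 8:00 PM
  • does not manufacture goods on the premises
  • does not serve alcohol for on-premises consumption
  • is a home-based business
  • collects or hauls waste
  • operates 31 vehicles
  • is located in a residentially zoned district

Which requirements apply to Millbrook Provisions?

[R1] does not manufacture goods on the premises; collects or hauls waste; vehicles 31 < 35 → Light Manufacturing Permit not required.
[R2] is located in a residentially zoned district; collects or hauls waste → Standard Certificate required.
[R3] does not serve alcohol for on-premises consumption; serves food to the public → Compliance Registration not required.
[R4] vehicles 31 > 3 → Compliance Permit required.
[R5] vehicles 31 ≤ 32; is located in a residentially zoned district; is a home-based business → Trade Registration not required.
[R6] is a home-based business → Home Occupation License required.
[R7] is located in a residentially zoned district → exempt from Home Occupation Registration.
[R8] is a home-based business → Home Occupation Registration required.
[R9] is a home-based business → Trade Certificate required.

Compliance Permit, Home Occupation License, Standard Certificate, Trade Certificate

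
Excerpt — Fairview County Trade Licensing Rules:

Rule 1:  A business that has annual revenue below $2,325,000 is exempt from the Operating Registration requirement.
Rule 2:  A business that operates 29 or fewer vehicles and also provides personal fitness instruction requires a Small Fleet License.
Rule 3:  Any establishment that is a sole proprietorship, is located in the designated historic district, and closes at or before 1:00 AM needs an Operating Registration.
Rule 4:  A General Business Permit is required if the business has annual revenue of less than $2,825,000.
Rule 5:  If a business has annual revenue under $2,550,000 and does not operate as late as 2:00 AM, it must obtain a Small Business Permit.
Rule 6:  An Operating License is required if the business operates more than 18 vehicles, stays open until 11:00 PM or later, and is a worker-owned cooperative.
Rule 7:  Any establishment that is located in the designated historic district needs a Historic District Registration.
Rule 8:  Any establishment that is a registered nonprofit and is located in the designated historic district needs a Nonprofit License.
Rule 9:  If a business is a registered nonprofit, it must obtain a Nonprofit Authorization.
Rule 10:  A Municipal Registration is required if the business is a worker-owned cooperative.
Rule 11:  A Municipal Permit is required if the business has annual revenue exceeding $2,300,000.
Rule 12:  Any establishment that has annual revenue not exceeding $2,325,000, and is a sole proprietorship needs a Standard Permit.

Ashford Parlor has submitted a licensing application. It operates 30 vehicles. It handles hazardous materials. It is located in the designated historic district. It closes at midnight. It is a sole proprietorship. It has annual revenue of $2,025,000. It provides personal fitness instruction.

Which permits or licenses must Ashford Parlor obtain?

General Business Permit, Historic District Registration, Small Business Permit, Standard Permit

Rule 1: revenue $2,025,000 < $2,325,000 → exempt from Operating Registration.
Rule 2: vehicles 30 > 29; provides personal fitness instruction → Small Fleet License not required.
Rule 3: is a sole proprietorship; is located in the designated historic district; closes midnight, at/before 1:00 AM → Operating Registration required.
Rule 4: revenue $2,025,000 < $2,825,000 → General Business Permit required.
Rule 5: revenue $2,025,000 < $2,550,000; closes midnight, at/before 2:00 AM → Small Business Permit required.
Rule 6: vehicles 30 > 18; closes midnight, after 11:00 PM; is a sole proprietorship (not: is a worker-owned cooperative) → Operating License not required.
Rule 7: is located in the designated historic district → Historic District Registration required.
Rule 8: is a sole proprietorship (not: is a registered nonprofit); is located in the designated historic district → Nonprofit License not required.
Rule 9: is a sole proprietorship (not: is a registered nonprofit) → Nonprofit Authorization not required.
Rule 10: is a sole proprietorship (not: is a worker-owned cooperative) → Municipal Registration not required.
Rule 11: revenue $2,025,000 ≤ $2,300,000 → Municipal Permit not required.
Rule 12: revenue $2,025,000 ≤ $2,325,000; is a sole proprietorship → Standard Permit required.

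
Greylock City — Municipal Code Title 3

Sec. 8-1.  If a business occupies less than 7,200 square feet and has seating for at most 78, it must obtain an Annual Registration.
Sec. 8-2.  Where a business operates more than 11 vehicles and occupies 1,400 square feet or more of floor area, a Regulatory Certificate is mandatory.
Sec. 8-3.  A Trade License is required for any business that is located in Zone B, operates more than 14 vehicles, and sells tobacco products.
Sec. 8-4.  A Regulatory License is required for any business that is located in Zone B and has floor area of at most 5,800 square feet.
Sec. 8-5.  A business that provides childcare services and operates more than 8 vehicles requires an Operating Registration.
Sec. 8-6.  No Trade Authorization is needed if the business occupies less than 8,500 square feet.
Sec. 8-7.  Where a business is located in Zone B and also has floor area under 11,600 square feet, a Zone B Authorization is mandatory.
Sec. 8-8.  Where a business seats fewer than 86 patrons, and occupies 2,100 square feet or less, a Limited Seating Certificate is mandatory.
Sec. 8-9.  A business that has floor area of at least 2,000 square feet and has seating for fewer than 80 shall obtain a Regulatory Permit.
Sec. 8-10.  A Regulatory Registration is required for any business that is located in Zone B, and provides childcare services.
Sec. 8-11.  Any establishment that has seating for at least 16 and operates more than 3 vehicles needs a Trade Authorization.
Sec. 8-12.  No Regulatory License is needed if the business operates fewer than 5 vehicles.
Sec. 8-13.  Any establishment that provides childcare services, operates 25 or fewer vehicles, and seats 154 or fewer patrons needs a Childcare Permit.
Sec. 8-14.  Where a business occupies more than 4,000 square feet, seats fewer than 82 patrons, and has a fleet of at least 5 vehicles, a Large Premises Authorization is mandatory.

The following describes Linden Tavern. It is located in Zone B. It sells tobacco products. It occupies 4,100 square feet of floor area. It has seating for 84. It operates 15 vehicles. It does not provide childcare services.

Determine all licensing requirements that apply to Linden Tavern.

Sec. 8-1. floor area 4,100 square feet < 7,200 square feet; seating 84 > 78 → Annual Registration not required.
Sec. 8-2. vehicles 15 > 11; floor area 4,100 square feet ≥ 1,400 square feet → Regulatory Certificate required.
Sec. 8-3. is located in Zone B; vehicles 15 > 14; sells tobacco products → Trade License required.
Sec. 8-4. is located in Zone B; floor area 4,100 square feet ≤ 5,800 square feet → Regulatory License required.
Sec. 8-5. does not provide childcare services; vehicles 15 > 8 → Operating Registration not required.
Sec. 8-6. floor area 4,100 square feet < 8,500 square feet → exempt from Trade Authorization.
Sec. 8-7. is located in Zone B; floor area 4,100 square feet < 11,600 square feet → Zone B Authorization required.
Sec. 8-8. seating 84 < 86; floor area 4,100 square feet > 2,100 square feet → Limited Seating Certificate not required.
Sec. 8-9. floor area 4,100 square feet ≥ 2,000 square feet; seating 84 ≥ 80 → Regulatory Permit not required.
Sec. 8-10. is located in Zone B; does not provide childcare services → Regulatory Registration not required.
Sec. 8-11. seating 84 ≥ 16; vehicles 15 > 3 → Trade Authorization required.
Sec. 8-12. vehicles 15 ≥ 5 → Regulatory License exemption does not apply.
Sec. 8-13. does not provide childcare services; vehicles 15 ≤ 25; seating 84 ≤ 154 → Childcare Permit not required.
Sec. 8-14. floor area 4,100 square feet > 4,000 square feet; seating 84 ≥ 82; vehicles 15 ≥ 5 → Large Premises Authorization not required.

Regulatory Certificate, Regulatory License, Trade License, Zone B Authorization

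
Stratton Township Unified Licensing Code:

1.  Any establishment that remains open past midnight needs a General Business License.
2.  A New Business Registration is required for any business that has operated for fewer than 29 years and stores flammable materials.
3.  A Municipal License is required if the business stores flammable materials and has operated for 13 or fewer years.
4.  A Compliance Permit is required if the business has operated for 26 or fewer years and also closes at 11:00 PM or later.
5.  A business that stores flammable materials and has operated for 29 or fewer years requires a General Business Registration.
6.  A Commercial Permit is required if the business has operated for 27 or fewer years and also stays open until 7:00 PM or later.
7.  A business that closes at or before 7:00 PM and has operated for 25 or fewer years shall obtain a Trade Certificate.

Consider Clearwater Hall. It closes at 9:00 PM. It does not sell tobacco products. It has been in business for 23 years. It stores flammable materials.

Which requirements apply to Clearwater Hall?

1. closes 9:00 PM, at/before midnight → General Business License not required.
2. years in business 23 < 29; stores flammable materials → New Business Registration required.
3. stores flammable materials; years in business 23 > 13 → Municipal License not required.
4. years in business 23 ≤ 26; closes 9:00 PM, at/before 11:00 PM → Compliance Permit not required.
5. stores flammable materials; years in business 23 ≤ 29 → General Business Registration required.
6. years in business 23 ≤ 27; closes 9:00 PM, after 7:00 PM → Commercial Permit required.
7. closes 9:00 PM, after 7:00 PM; years in business 23 ≤ 25 → Trade Certificate not required.

Commercial Permit, General Business Registration, New Business Registration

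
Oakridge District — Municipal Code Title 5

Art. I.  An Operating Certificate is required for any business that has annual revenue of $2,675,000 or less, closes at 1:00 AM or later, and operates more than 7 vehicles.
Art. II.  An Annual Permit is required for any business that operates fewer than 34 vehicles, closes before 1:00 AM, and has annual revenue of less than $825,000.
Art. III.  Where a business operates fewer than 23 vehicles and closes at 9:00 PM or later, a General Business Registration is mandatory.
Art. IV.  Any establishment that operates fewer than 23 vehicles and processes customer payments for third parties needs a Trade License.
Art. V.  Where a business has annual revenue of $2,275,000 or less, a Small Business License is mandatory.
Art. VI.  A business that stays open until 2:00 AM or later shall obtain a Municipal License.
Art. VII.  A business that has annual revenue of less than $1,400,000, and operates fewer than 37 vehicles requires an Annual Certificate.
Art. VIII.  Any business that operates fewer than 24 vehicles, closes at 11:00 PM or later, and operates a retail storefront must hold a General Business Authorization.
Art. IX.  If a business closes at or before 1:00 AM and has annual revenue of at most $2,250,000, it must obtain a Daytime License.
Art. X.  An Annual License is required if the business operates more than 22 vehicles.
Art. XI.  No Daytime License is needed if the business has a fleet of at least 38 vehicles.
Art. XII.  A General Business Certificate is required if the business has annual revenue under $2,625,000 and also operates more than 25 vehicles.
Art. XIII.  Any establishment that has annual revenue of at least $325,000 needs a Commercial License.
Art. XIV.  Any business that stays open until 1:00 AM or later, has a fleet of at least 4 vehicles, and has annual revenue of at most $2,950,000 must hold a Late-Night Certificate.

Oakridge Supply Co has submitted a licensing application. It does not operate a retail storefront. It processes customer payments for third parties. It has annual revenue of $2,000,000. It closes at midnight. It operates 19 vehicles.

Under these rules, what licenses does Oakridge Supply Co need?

Art. I. revenue $2,000,000 ≤ $2,675,000; closes midnight, at/before 1:00 AM; vehicles 19 > 7 → Operating Certificate not required.
Art. II. vehicles 19 < 34; closes midnight, at/before 1:00 AM; revenue $2,000,000 ≥ $825,000 → Annual Permit not required.
Art. III. vehicles 19 < 23; closes midnight, after 9:00 PM → General Business Registration required.
Art. IV. vehicles 19 < 23; processes customer payments for third parties → Trade License required.
Art. V. revenue $2,000,000 ≤ $2,275,000 → Small Business License required.
Art. VI. closes midnight, at/before 2:00 AM → Municipal License not required.
Art. VII. revenue $2,000,000 ≥ $1,400,000; vehicles 19 < 37 → Annual Certificate not required.
Art. VIII. vehicles 19 < 24; closes midnight, after 11:00 PM; does not operate a retail storefront → General Business Authorization not required.
Art. IX. closes midnight, at/before 1:00 AM; revenue $2,000,000 ≤ $2,250,000 → Daytime License required.
Art. X. vehicles 19 ≤ 22 → Annual License not required.
Art. XI. vehicles 19 < 38 → Daytime License exemption does not apply.
Art. XII. revenue $2,000,000 < $2,625,000; vehicles 19 ≤ 25 → General Business Certificate not required.
Art. XIII. revenue $2,000,000 ≥ $325,000 → Commercial License required.
Art. XIV. closes midnight, at/before 1:00 AM; vehicles 19 ≥ 4; revenue $2,000,000 ≤ $2,950,000 → Late-Night Certificate not required.

Commercial License, Daytime License, General Business Registration, Small Business License, Trade License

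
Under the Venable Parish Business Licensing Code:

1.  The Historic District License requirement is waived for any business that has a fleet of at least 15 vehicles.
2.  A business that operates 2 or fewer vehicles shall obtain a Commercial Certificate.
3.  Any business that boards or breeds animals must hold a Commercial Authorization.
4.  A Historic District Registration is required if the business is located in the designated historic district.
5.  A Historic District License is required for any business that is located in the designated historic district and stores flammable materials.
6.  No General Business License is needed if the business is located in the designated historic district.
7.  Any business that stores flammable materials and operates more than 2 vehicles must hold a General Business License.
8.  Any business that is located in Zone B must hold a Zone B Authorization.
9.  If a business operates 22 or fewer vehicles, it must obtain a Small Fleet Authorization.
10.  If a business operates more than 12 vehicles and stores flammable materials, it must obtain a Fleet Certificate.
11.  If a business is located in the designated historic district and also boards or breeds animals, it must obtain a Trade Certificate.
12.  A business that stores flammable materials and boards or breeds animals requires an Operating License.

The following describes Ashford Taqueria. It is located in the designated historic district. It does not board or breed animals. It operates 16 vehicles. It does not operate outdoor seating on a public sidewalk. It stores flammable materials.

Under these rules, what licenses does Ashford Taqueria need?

1. vehicles 16 ≥ 15 → exempt from Historic District License.
2. vehicles 16 > 2 → Commercial Certificate not required.
3. does not board or breed animals → Commercial Authorization not required.
4. is located in the designated historic district → Historic District Registration required.
5. is located in the designated historic district; stores flammable materials → Historic District License required.
6. is located in the designated historic district → exempt from General Business License.
7. stores flammable materials; vehicles 16 > 2 → General Business License required.
8. is located in the designated historic district (not: is located in Zone B) → Zone B Authorization not required.
9. vehicles 16 ≤ 22 → Small Fleet Authorization required.
10. vehicles 16 > 12; stores flammable materials → Fleet Certificate required.
11. is located in the designated historic district; does not board or breed animals → Trade Certificate not required.
12. stores flammable materials; does not board or breed animals → Operating License not required.

Fleet Certificate, Historic District Registration, Small Fleet Authorization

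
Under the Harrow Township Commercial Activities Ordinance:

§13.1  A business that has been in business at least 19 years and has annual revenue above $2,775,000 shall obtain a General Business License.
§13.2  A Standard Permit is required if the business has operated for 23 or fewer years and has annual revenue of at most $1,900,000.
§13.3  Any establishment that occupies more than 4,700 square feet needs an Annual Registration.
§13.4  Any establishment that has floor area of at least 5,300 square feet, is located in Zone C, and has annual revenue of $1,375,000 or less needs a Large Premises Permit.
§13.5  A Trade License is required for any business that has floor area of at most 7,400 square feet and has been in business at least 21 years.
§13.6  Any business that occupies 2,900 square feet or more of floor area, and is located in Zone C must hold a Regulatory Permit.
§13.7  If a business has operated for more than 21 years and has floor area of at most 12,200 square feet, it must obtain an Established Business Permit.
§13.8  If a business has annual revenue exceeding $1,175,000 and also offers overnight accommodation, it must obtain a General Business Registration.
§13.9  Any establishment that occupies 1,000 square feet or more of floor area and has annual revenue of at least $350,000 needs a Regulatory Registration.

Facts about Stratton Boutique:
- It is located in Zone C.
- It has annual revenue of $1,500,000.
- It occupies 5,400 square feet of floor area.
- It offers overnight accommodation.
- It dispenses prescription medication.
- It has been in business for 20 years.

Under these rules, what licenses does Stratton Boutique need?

Annual Registration, General Business Registration, Regulatory Permit, Regulatory Registration, Standard Permit

§13.1 years in business 20 ≥ 19; revenue $1,500,000 ≤ $2,775,000 → General Business License not required.
§13.2 years in business 20 ≤ 23; revenue $1,500,000 ≤ $1,900,000 → Standard Permit required.
§13.3 floor area 5,400 square feet > 4,700 square feet → Annual Registration required.
§13.4 floor area 5,400 square feet ≥ 5,300 square feet; is located in Zone C; revenue $1,500,000 > $1,375,000 → Large Premises Permit not required.
§13.5 floor area 5,400 square feet ≤ 7,400 square feet; years in business 20 < 21 → Trade License not required.
§13.6 floor area 5,400 square feet ≥ 2,900 square feet; is located in Zone C → Regulatory Permit required.
§13.7 years in business 20 ≤ 21; floor area 5,400 square feet ≤ 12,200 square feet → Established Business Permit not required.
§13.8 revenue $1,500,000 > $1,175,000; offers overnight accommodation → General Business Registration required.
§13.9 floor area 5,400 square feet ≥ 1,000 square feet; revenue $1,500,000 ≥ $350,000 → Regulatory Registration required.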